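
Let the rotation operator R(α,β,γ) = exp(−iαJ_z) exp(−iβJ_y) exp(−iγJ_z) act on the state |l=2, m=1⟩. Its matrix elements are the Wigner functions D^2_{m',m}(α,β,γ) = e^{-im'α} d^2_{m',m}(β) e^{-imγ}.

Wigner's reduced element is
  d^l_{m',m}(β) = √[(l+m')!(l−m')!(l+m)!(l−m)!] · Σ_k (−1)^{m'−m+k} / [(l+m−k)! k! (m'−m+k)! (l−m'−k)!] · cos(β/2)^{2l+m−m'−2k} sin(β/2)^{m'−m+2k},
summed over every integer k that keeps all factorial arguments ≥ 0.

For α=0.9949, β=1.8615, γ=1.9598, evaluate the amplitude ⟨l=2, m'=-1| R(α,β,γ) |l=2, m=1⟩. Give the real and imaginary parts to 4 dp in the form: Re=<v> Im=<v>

Re=0.1563 Im=-0.2257

Split into d^2_{-1,1}(β=1.8615) × two z-phases.
Half-angle: c=0.597233, s=0.802068. N=√(1·6·6·1)=6.000000
k: max(0,(1)−(-1))=2 … min(2+(1),2−(-1))=3
  k=2: (−1)^0·6.0000/(2)·0.5972^2·0.8021^2 = +0.688384
  k=3: (−1)^1·6.0000/(6)·0.5972^0·0.8021^4 = -0.413852
d^2_{-1,1}(1.8615) = +0.688384 -0.413852 = +0.274532
Attach z-rotation phases: D = e^{-i(-1)(0.9949)}·(+0.274532)·e^{-i(1)(1.9598)} = +0.156346-0.225663i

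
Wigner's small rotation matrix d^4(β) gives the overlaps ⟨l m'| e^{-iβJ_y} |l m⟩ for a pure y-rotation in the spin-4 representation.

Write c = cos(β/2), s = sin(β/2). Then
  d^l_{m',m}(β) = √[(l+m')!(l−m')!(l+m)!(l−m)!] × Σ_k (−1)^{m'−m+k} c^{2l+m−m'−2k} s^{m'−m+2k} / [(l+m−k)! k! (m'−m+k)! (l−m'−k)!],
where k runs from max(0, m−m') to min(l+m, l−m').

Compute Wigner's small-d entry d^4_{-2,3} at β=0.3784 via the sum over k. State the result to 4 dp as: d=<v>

d=0.0025

d^4_{-2,3}(β=0.3784) via Wigner's sum:
Half-angle: c=0.982155, s=0.188073. N=√(2·720·5040·1)=2693.993318
Admissible k: 5..6 (factorial args all ≥0)
  k=5: (−1)^0·2693.9933/(240)·0.9822^3·0.1881^5 = +0.002502
  k=6: (−1)^1·2693.9933/(720)·0.9822^1·0.1881^7 = -0.000031
d^4_{-2,3}(0.3784) = +0.002502 -0.000031 = +0.002472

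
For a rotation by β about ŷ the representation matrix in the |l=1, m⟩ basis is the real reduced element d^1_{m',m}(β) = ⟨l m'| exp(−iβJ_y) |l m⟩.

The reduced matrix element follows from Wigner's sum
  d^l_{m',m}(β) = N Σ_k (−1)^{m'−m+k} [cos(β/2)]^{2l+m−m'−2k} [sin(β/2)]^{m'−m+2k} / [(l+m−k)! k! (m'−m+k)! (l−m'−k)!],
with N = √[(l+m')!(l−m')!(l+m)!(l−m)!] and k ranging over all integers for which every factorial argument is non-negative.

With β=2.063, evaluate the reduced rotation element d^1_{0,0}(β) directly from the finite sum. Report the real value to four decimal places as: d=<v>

d=-0.4726

d^1_{0,0}(β=2.063) via Wigner's sum:
With c≡cos(β/2)=0.513532 and s≡sin(β/2)=0.858070, N=[1·1·1·1]^{1/2}=1.000000
Admissible k: 0..1 (factorial args all ≥0)
  k=0: (−1)^0·1.0000/(1)·0.5135^2·0.8581^0 = +0.263715
  k=1: (−1)^1·1.0000/(1)·0.5135^0·0.8581^2 = -0.736285
d^1_{0,0}(2.063) = +0.263715 -0.736285 = -0.472569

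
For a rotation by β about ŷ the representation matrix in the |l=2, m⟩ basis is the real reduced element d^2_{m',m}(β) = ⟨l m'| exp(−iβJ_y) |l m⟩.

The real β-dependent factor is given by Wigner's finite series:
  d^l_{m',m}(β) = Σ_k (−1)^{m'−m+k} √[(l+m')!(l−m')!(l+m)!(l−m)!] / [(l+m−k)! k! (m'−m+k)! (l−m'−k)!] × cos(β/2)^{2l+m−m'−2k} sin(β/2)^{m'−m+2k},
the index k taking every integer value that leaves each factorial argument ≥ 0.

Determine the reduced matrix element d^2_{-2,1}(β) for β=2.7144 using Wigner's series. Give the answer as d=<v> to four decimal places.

d=0.3957

d^2_{-2,1}(β=2.7144) via Wigner's sum:
With c≡cos(β/2)=0.211976 and s≡sin(β/2)=0.977275, N=[1·24·6·1]^{1/2}=12.000000
k: max(0,(1)−(-2))=3 … min(2+(1),2−(-2))=3
  k=3: (−1)^0·12.0000/(6)·0.2120^1·0.9773^3 = +0.395701
d^2_{-2,1}(2.7144) = +0.395701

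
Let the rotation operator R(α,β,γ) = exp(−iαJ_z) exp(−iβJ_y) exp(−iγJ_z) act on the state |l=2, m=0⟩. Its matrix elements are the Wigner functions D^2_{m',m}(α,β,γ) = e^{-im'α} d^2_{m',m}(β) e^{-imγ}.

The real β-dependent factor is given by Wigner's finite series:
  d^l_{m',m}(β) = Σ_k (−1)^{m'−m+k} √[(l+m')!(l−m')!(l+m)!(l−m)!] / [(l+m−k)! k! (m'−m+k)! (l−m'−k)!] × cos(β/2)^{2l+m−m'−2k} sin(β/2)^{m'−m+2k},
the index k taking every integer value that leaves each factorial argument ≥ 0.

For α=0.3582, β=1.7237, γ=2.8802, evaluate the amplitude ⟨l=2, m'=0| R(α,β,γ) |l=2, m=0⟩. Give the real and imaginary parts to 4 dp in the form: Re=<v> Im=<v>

Re=-0.4652 Im=0.0000

D^2_{0,0}(0.3582,1.7237,2.8802) = e^{-i·0·0.3582}·d^2_{0,0}(1.7237)·e^{-i·0·2.8802}. Compute d first:
With c≡cos(β/2)=0.651034 and s≡sin(β/2)=0.759048, N=[2·2·2·2]^{1/2}=4.000000
k∈{0,1,2} keeps every argument non-negative
  k=0: (−1)^0·4.0000/(4)·0.6510^4·0.7590^0 = +0.179645
  k=1: (−1)^1·4.0000/(1)·0.6510^2·0.7590^2 = -0.976802
  k=2: (−1)^2·4.0000/(4)·0.6510^0·0.7590^4 = +0.331954
d^2_{0,0}(1.7237) = +0.179645 -0.976802 +0.331954 = -0.465203
Phases: e^{-i·(0)·0.3582}=+1.000000+0.000000i, e^{-i·(0)·2.8802}=+1.000000+0.000000i ⇒ D=-0.465203+0.000000i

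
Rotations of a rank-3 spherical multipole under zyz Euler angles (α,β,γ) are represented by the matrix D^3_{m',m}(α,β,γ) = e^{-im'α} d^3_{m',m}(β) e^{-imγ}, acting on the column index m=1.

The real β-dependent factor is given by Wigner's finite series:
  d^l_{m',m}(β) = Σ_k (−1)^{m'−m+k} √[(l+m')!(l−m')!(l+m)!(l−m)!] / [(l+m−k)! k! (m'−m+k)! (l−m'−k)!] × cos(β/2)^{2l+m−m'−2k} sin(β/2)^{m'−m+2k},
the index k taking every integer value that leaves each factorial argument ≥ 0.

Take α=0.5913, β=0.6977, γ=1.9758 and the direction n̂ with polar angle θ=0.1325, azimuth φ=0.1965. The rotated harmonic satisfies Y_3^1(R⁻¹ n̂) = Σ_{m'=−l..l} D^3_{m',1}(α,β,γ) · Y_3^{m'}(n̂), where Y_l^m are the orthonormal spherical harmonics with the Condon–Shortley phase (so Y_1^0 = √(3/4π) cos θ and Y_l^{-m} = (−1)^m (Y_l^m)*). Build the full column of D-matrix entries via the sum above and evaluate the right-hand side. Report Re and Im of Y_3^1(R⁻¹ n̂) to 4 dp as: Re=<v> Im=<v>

Re=-0.1358 Im=-0.4215

Need the full column D^3_{m',1} for m'=−3..3 at α=0.5913, β=0.6977, γ=1.9758.
cos(β/2)=0.939766, sin(β/2)=0.341817
d^3_{-3,1}: single k=4 term ⇒ +0.046694;  D = +0.045746-0.009364i
d^3_{-2,1}: k∈[3..4] ⇒ +0.209639 -0.013867 = +0.195772;  D = +0.137347-0.139507i
d^3_{-1,1}: k∈[2..4] ⇒ +0.546788 -0.096451 +0.001595 = +0.451932;  D = +0.083707-0.444112i
d^3_{0,1}: k∈[1..3] ⇒ +0.867929 -0.344472 +0.015191 = +0.538648;  D = -0.212239-0.495072i
d^3_{1,1}: k∈[0..2] ⇒ +0.688842 -0.729051 +0.072338 = +0.032129;  D = -0.026971-0.017459i
d^3_{2,1}: k∈[0..1] ⇒ -0.792307 +0.209639 = -0.582668;  D = +0.582586-0.009793i
d^3_{3,1}: single k=0 term ⇒ +0.352950;  D = -0.289677+0.201646i
Y_3^{m'}(θ=0.1325,φ=0.1965) and Σ D·Y over m':
  (+0.0457-0.0094i)·(+0.0008-0.0005i)  (+0.1373-0.1395i)·(+0.0163-0.0068i)  (+0.0837-0.4441i)·(+0.1638-0.0326i)  (-0.2122-0.4951i)·(+0.7075+0.0000i)  (-0.0270-0.0175i)·(-0.1638-0.0326i)  (+0.5826-0.0098i)·(+0.0163+0.0068i)  (-0.2897+0.2016i)·(-0.0008-0.0005i)
Y_3^1(R⁻¹ n̂) = -0.135835-0.421495i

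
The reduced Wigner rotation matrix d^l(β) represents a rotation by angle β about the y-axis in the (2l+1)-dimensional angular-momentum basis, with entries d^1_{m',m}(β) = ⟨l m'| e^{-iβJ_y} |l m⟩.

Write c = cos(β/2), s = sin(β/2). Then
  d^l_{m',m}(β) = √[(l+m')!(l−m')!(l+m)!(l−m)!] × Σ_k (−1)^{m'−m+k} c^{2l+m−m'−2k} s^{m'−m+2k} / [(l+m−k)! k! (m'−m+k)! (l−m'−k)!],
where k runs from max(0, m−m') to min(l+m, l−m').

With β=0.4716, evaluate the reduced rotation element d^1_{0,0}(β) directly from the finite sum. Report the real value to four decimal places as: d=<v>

d=0.8908

d^1_{0,0}(β=0.4716) via Wigner's sum:
Half-angle: c=0.972328, s=0.233621. N=√(1·1·1·1)=1.000000
The bounds max(0,m−m')=0 and min(l+m,l−m')=1 give 2 terms
  k=0: (−1)^0·1.0000/(1)·0.9723^2·0.2336^0 = +0.945421
  k=1: (−1)^1·1.0000/(1)·0.9723^0·0.2336^2 = -0.054579
d^1_{0,0}(0.4716) = +0.945421 -0.054579 = +0.890843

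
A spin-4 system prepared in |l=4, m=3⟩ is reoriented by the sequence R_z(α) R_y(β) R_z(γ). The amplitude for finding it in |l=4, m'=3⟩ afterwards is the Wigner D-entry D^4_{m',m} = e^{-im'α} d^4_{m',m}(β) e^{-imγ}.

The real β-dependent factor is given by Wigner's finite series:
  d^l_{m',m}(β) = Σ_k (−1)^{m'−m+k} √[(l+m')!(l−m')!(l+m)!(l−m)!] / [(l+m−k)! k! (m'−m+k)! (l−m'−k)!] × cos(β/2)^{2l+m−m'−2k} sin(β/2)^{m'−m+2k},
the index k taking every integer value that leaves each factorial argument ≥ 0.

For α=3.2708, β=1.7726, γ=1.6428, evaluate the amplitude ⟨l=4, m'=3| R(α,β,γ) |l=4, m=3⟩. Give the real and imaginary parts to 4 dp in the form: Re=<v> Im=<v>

Re=0.1379 Im=0.2000

Split into d^4_{3,3}(β=1.7726) × two z-phases.
c=cos(1.7726/2)=0.632283, s=sin(1.7726/2)=0.774738; N=√[5040·1·5040·1]=5040.000000
k: max(0,(3)−(3))=0 … min(4+(3),4−(3))=1
  k=0: (−1)^0·5040.0000/(5040)·0.6323^8·0.7747^0 = +0.025544
  k=1: (−1)^1·5040.0000/(720)·0.6323^6·0.7747^2 = -0.268458
d^4_{3,3}(1.7726) = +0.025544 -0.268458 = -0.242914
Attach z-rotation phases: D = e^{-i(3)(3.2708)}·(-0.242914)·e^{-i(3)(1.6428)} = +0.137887+0.199986i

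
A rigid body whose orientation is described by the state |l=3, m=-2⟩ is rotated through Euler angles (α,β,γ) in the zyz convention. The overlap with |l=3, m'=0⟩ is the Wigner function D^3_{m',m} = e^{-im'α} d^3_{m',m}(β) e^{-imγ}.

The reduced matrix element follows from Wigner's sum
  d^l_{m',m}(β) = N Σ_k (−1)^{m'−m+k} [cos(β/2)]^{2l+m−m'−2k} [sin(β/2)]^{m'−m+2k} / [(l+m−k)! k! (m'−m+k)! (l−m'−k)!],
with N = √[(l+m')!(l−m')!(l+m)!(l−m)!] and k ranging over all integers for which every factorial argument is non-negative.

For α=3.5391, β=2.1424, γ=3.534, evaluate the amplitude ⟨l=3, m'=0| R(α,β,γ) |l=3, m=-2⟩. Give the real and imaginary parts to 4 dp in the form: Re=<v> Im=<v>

Split into d^3_{0,-2}(β=2.1424) × two z-phases.
Half-angle: c=0.479071, s=0.877776. N=√(6·6·1·120)=65.726707
The bounds max(0,m−m')=0 and min(l+m,l−m')=1 give 2 terms
  k=0: (−1)^2·65.7267/(12)·0.4791^4·0.8778^2 = +0.222294
  k=1: (−1)^3·65.7267/(12)·0.4791^2·0.8778^4 = -0.746269
d^3_{0,-2}(2.1424) = +0.222294 -0.746269 = -0.523975
D = (+1.000000+0.000000i)·(-0.523975)·(+0.707519+0.706694i) = -0.370722-0.370290i

Re=-0.3707 Im=-0.3703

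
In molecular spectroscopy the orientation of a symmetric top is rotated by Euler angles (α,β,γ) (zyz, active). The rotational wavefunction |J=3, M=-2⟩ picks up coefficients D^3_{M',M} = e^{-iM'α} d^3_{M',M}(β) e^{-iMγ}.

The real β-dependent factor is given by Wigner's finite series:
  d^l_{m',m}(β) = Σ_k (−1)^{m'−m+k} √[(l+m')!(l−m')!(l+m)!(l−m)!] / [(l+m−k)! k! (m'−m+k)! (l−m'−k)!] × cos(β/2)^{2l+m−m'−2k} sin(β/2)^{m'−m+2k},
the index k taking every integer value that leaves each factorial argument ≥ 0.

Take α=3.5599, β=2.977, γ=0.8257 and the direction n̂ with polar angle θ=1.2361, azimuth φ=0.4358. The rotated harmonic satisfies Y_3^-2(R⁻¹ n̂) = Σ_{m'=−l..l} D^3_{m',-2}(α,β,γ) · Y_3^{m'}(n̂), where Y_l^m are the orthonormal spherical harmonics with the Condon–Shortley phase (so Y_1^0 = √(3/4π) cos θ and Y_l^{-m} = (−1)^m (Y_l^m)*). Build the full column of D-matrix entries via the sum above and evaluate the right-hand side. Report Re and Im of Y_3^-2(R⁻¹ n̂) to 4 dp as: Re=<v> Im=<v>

Re=0.0445 Im=-0.3745

Need the full column D^3_{m',-2} for m'=−3..3 at α=3.5599, β=2.977, γ=0.8257.
cos(β/2)=0.082203, sin(β/2)=0.996616
d^3_{-3,-2}: single k=1 term ⇒ +0.000009;  D = +0.000009-0.000002i
d^3_{-2,-2}: k∈[0..1] ⇒ +0.000000 -0.000227 = -0.000226;  D = +0.000180-0.000138i
d^3_{-1,-2}: k∈[0..1] ⇒ -0.000012 +0.003478 = +0.003466;  D = +0.001658-0.003043i
d^3_{0,-2}: k∈[0..1] ⇒ +0.000248 -0.036513 = -0.036265;  D = +0.002920-0.036147i
d^3_{1,-2}: k∈[0..1] ⇒ -0.003478 +0.255581 = +0.252103;  D = -0.083527-0.237864i
d^3_{2,-2}: k∈[0..1] ⇒ +0.033332 -0.979864 = -0.946532;  D = -0.649345-0.688677i
d^3_{3,-2}: single k=0 term ⇒ -0.197972;  D = +0.182615+0.076451i
Y_3^{m'}(θ=1.2361,φ=0.4358) and Σ D·Y over m':
  (+0.0000-0.0000i)·(+0.0915-0.3394i)  (+0.0002-0.0001i)·(+0.1927-0.2292i)  (+0.0017-0.0030i)·(-0.1274+0.0593i)  (+0.0029-0.0361i)·(-0.3016+0.0000i)  (-0.0835-0.2379i)·(+0.1274+0.0593i)  (-0.6493-0.6887i)·(+0.1927+0.2292i)  (+0.1826+0.0765i)·(-0.0915-0.3394i)
Y_3^-2(R⁻¹ n̂) = +0.044490-0.374508i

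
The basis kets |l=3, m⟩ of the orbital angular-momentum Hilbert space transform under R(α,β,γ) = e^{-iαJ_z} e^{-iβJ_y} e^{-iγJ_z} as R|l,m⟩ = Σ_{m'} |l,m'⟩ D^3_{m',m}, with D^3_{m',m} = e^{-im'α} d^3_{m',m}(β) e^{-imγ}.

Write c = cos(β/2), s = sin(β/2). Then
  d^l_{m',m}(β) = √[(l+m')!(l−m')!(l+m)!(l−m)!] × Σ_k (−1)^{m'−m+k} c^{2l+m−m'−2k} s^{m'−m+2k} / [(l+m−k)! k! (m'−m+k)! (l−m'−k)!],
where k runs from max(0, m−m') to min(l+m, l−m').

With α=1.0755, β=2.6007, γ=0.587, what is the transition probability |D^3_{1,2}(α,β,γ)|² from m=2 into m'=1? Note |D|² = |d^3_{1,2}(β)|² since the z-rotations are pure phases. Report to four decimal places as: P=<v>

First d^3_{1,2}(β=2.6007), then the phase factors e^{-i(1)α} and e^{-i(2)γ}:
c=cos(2.6007/2)=0.267162, s=sin(2.6007/2)=0.963652; N=√[24·2·120·1]=75.894664
k∈{1,2} keeps every argument non-negative
  k=1: (−1)^0·75.8947/(24)·0.2672^5·0.9637^1 = +0.004148
  k=2: (−1)^1·75.8947/(12)·0.2672^3·0.9637^3 = -0.107923
d^3_{1,2}(2.6007) = +0.004148 -0.107923 = -0.103775
|D^3_{1,2}|² = |d^3_{1,2}(β)|² = (-0.103775)² = 0.010769 (the z-rotation phases have unit modulus)

P=0.0108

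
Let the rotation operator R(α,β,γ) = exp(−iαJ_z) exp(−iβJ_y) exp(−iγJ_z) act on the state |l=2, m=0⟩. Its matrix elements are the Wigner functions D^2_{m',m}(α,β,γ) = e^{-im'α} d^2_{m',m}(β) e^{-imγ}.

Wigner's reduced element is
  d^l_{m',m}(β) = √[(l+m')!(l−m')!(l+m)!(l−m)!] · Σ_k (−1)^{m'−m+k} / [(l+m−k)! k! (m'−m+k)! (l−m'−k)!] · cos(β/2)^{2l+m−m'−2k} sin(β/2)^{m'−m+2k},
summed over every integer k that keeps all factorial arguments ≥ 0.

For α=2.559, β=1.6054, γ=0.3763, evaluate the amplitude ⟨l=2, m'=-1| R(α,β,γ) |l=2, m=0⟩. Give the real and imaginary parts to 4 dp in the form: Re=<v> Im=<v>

Split into d^2_{-1,0}(β=1.6054) × two z-phases.
Half-angle: c=0.694767, s=0.719235. N=√(1·6·2·2)=4.898979
k: max(0,(0)−(-1))=1 … min(2+(0),2−(-1))=2
  k=1: (−1)^0·4.8990/(2)·0.6948^3·0.7192^1 = +0.590832
  k=2: (−1)^1·4.8990/(2)·0.6948^1·0.7192^3 = -0.633179
d^2_{-1,0}(1.6054) = +0.590832 -0.633179 = -0.042347
Attach z-rotation phases: D = e^{-i(-1)(2.559)}·(-0.042347)·e^{-i(0)(0.3763)} = +0.035361-0.023299i

Re=0.0354 Im=-0.0233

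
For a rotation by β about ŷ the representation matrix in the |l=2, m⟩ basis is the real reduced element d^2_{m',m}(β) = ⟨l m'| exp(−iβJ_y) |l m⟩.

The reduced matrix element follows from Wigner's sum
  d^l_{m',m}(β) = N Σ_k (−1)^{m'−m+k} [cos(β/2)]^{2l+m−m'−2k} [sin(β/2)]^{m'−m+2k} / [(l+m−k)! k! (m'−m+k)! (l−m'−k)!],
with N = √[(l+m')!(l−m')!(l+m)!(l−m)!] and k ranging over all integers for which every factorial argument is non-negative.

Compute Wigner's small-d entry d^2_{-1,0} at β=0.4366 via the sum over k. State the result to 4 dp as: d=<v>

d=0.4693

d^2_{-1,0}(β=0.4366) via Wigner's sum:
Half-angle: c=0.976267, s=0.216570. N=√(1·6·2·2)=4.898979
k∈{1,2} keeps every argument non-negative
  k=1: (−1)^0·4.8990/(2)·0.9763^3·0.2166^1 = +0.493606
  k=2: (−1)^1·4.8990/(2)·0.9763^1·0.2166^3 = -0.024291
d^2_{-1,0}(0.4366) = +0.493606 -0.024291 = +0.469315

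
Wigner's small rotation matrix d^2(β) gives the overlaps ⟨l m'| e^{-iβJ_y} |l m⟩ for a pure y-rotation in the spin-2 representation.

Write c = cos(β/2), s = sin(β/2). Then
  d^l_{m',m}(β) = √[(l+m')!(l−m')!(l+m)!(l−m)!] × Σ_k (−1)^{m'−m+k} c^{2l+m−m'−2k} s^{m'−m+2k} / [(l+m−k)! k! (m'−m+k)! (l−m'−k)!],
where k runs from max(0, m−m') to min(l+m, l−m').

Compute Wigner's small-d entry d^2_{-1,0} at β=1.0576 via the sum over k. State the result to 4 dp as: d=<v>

d^2_{-1,0}(β=1.0576) via Wigner's sum:
With c≡cos(β/2)=0.863413 and s≡sin(β/2)=0.504498, N=[1·6·2·2]^{1/2}=4.898979
k∈{1,2} keeps every argument non-negative
  k=1: (−1)^0·4.8990/(2)·0.8634^3·0.5045^1 = +0.795409
  k=2: (−1)^1·4.8990/(2)·0.8634^1·0.5045^3 = -0.271564
d^2_{-1,0}(1.0576) = +0.795409 -0.271564 = +0.523846

d=0.5238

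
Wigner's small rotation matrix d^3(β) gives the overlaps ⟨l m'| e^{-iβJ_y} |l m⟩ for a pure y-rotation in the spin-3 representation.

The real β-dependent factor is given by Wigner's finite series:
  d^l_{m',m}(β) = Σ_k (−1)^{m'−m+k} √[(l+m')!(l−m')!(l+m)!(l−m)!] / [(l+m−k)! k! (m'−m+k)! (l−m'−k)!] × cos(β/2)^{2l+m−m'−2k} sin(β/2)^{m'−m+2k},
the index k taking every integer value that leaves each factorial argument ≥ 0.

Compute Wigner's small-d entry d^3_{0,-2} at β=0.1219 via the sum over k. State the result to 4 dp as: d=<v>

d^3_{0,-2}(β=0.1219) via Wigner's sum:
Half-angle: c=0.998143, s=0.060912. N=√(6·6·1·120)=65.726707
Admissible k: 0..1 (factorial args all ≥0)
  k=0: (−1)^2·65.7267/(12)·0.9981^4·0.0609^2 = +0.020172
  k=1: (−1)^3·65.7267/(12)·0.9981^2·0.0609^4 = -0.000075
d^3_{0,-2}(0.1219) = +0.020172 -0.000075 = +0.020097

d=0.0201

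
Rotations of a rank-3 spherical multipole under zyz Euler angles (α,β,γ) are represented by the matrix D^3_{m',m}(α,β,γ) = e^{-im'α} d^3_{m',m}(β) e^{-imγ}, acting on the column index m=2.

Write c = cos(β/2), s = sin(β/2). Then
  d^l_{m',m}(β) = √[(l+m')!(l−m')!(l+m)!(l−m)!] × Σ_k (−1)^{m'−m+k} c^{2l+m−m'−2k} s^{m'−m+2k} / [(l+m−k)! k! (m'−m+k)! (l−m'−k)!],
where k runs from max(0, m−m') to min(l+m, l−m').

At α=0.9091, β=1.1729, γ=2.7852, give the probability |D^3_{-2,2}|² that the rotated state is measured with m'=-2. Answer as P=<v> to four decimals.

P=0.0880

Split into d^3_{-2,2}(β=1.1729) × two z-phases.
c=cos(1.1729/2)=0.832911, s=sin(1.1729/2)=0.553408; N=√[1·120·120·1]=120.000000
k∈{4,5} keeps every argument non-negative
  k=4: (−1)^0·120.0000/(24)·0.8329^2·0.5534^4 = +0.325347
  k=5: (−1)^1·120.0000/(120)·0.8329^0·0.5534^6 = -0.028726
d^3_{-2,2}(1.1729) = +0.325347 -0.028726 = +0.296622
|D^3_{-2,2}|² = |d^3_{-2,2}(β)|² = (+0.296622)² = 0.087984 (the z-rotation phases have unit modulus)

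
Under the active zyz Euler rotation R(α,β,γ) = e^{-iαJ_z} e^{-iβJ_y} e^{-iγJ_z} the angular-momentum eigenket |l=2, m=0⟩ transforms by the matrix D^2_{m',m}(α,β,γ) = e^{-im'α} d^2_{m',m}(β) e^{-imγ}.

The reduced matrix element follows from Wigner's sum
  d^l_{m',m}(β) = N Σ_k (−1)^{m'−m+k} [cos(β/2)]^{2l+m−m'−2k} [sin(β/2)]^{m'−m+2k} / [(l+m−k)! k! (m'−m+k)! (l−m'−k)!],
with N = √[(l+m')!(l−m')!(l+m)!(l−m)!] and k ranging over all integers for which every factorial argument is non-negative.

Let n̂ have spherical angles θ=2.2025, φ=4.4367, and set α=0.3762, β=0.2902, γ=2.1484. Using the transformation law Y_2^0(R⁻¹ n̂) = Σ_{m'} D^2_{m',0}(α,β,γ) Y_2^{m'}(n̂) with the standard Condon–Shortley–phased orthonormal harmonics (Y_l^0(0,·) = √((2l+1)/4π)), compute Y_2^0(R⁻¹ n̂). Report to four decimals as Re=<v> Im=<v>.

Need the full column D^2_{m',0} for m'=−2..2 at α=0.3762, β=0.2902, γ=2.1484.
cos(β/2)=0.989491, sin(β/2)=0.144591
d^2_{-2,0}: single k=2 term ⇒ +0.050140;  D = +0.036605+0.034265i
d^2_{-1,0}: k∈[1..2] ⇒ +0.343126 -0.007327 = +0.335800;  D = +0.312316+0.123369i
d^2_{0,0}: k∈[0..2] ⇒ +0.958624 -0.081878 +0.000437 = +0.877183;  D = +0.877183+0.000000i
d^2_{1,0}: k∈[0..1] ⇒ -0.343126 +0.007327 = -0.335800;  D = -0.312316+0.123369i
d^2_{2,0}: single k=0 term ⇒ +0.050140;  D = +0.036605-0.034265i
Y_2^{m'}(θ=2.2025,φ=4.4367) and Σ D·Y over m':
  (+0.0366+0.0343i)·(-0.2143-0.1318i)  (+0.3123+0.1234i)·(+0.1002-0.3543i)  (+0.8772+0.0000i)·(+0.0146+0.0000i)  (-0.3123+0.1234i)·(-0.1002-0.3543i)  (+0.0366-0.0343i)·(-0.2143+0.1318i)
Y_2^0(R⁻¹ n̂) = +0.156120+0.000000i

Re=0.1561 Im=0.0000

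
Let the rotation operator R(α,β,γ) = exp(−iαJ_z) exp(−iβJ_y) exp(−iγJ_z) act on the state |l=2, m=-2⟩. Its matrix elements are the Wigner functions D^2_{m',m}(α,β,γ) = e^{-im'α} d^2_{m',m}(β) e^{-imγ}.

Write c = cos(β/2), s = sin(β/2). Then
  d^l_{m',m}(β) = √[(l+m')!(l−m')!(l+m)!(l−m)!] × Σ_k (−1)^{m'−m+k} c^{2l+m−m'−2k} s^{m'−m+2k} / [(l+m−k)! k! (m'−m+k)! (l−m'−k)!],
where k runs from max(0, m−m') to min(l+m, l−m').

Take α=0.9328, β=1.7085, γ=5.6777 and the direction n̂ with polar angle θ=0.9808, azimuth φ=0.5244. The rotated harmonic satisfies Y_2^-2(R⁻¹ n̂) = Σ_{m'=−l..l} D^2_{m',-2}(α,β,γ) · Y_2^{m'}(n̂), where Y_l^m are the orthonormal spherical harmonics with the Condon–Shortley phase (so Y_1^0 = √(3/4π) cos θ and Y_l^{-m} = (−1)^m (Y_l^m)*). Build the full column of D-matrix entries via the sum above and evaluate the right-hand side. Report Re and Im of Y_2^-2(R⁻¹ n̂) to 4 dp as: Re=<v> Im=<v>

Re=-0.1128 Im=-0.1750

Need the full column D^2_{m',-2} for m'=−2..2 at α=0.9328, β=1.7085, γ=5.6777.
cos(β/2)=0.656784, sin(β/2)=0.754079
d^2_{-2,-2}: single k=0 term ⇒ +0.186076;  D = +0.147609+0.113295i
d^2_{-1,-2}: single k=0 term ⇒ -0.427282;  D = -0.410857+0.117330i
d^2_{0,-2}: single k=0 term ⇒ +0.600834;  D = +0.211560-0.562355i
d^2_{1,-2}: single k=0 term ⇒ -0.563252;  D = +0.305358+0.473296i
d^2_{2,-2}: single k=0 term ⇒ +0.323345;  D = -0.322662-0.021010i
Y_2^{m'}(θ=0.9808,φ=0.5244) and Σ D·Y over m':
  (+0.1476+0.1133i)·(+0.1330-0.2312i)  (-0.4109+0.1173i)·(+0.3092-0.1788i)  (+0.2116-0.5624i)·(-0.0225+0.0000i)  (+0.3054+0.4733i)·(-0.3092-0.1788i)  (-0.3227-0.0210i)·(+0.1330+0.2312i)
Y_2^-2(R⁻¹ n̂) = -0.112799-0.174970i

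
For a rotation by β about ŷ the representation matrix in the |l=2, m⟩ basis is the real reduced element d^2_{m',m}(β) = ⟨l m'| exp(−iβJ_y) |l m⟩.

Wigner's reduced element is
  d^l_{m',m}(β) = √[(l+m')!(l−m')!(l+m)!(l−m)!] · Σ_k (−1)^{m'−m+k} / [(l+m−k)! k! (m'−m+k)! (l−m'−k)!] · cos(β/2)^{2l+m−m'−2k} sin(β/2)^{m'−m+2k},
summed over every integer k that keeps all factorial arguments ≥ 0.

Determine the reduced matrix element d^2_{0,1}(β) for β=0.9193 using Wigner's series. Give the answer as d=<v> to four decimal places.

d=0.5905

d^2_{0,1}(β=0.9193) via Wigner's sum:
Half-angle: c=0.896208, s=0.443634. N=√(2·2·6·1)=4.898979
The bounds max(0,m−m')=1 and min(l+m,l−m')=2 give 2 terms
  k=1: (−1)^0·4.8990/(2)·0.8962^3·0.4436^1 = +0.782217
  k=2: (−1)^1·4.8990/(2)·0.8962^1·0.4436^3 = -0.191673
d^2_{0,1}(0.9193) = +0.782217 -0.191673 = +0.590544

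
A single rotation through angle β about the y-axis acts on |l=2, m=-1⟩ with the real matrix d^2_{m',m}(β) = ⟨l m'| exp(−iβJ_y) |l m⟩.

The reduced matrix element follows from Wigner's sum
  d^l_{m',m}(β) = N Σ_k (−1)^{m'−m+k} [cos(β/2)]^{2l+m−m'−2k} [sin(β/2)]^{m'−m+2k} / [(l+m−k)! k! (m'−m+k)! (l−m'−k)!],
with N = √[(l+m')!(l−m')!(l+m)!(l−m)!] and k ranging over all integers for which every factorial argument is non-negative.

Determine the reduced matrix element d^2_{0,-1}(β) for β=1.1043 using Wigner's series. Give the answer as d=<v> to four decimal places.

d=-0.4920

d^2_{0,-1}(β=1.1043) via Wigner's sum:
With c≡cos(β/2)=0.851399 and s≡sin(β/2)=0.524519, N=[2·2·1·6]^{1/2}=4.898979
Admissible k: 0..1 (factorial args all ≥0)
  k=0: (−1)^1·4.8990/(2)·0.8514^3·0.5245^1 = -0.792932
  k=1: (−1)^2·4.8990/(2)·0.8514^1·0.5245^3 = +0.300949
d^2_{0,-1}(1.1043) = -0.792932 +0.300949 = -0.491983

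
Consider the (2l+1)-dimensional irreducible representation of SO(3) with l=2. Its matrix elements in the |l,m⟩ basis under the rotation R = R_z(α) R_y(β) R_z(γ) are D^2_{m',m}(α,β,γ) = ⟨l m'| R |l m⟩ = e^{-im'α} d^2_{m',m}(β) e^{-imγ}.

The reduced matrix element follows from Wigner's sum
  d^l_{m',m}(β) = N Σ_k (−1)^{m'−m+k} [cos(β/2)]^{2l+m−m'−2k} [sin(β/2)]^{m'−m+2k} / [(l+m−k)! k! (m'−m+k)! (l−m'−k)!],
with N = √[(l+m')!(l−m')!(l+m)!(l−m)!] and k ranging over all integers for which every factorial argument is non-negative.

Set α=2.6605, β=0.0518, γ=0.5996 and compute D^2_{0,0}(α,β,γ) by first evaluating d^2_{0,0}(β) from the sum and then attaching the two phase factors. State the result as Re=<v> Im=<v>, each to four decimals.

Re=0.9960 Im=0.0000

D^2_{0,0}(2.6605,0.0518,0.5996) = e^{-i·0·2.6605}·d^2_{0,0}(0.0518)·e^{-i·0·0.5996}. Compute d first:
With c≡cos(β/2)=0.999665 and s≡sin(β/2)=0.025897, N=[2·2·2·2]^{1/2}=4.000000
k∈{0,1,2} keeps every argument non-negative
  k=0: (−1)^0·4.0000/(4)·0.9997^4·0.0259^0 = +0.998659
  k=1: (−1)^1·4.0000/(1)·0.9997^2·0.0259^2 = -0.002681
  k=2: (−1)^2·4.0000/(4)·0.9997^0·0.0259^4 = +0.000000
d^2_{0,0}(0.0518) = +0.998659 -0.002681 +0.000000 = +0.995979
Attach z-rotation phases: D = e^{-i(0)(2.6605)}·(+0.995979)·e^{-i(0)(0.5996)} = +0.995979+0.000000i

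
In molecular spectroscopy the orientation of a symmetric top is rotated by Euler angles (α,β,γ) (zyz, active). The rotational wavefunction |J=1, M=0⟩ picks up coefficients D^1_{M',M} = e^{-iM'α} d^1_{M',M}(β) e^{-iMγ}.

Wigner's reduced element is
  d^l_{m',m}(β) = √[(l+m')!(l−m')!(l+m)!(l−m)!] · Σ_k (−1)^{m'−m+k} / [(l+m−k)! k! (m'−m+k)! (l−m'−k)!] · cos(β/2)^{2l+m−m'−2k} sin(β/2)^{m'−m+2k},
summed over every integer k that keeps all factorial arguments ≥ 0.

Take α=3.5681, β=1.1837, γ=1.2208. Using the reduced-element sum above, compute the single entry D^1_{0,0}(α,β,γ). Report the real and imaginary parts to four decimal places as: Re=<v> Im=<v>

Re=0.3775 Im=0.0000

First d^1_{0,0}(β=1.1837), then the phase factors e^{-i(0)α} and e^{-i(0)γ}:
Half-angle: c=0.829910, s=0.557897. N=√(1·1·1·1)=1.000000
Admissible k: 0..1 (factorial args all ≥0)
  k=0: (−1)^0·1.0000/(1)·0.8299^2·0.5579^0 = +0.688751
  k=1: (−1)^1·1.0000/(1)·0.8299^0·0.5579^2 = -0.311249
d^1_{0,0}(1.1837) = +0.688751 -0.311249 = +0.377501
Phases: e^{-i·(0)·3.5681}=+1.000000+0.000000i, e^{-i·(0)·1.2208}=+1.000000+0.000000i ⇒ D=+0.377501+0.000000i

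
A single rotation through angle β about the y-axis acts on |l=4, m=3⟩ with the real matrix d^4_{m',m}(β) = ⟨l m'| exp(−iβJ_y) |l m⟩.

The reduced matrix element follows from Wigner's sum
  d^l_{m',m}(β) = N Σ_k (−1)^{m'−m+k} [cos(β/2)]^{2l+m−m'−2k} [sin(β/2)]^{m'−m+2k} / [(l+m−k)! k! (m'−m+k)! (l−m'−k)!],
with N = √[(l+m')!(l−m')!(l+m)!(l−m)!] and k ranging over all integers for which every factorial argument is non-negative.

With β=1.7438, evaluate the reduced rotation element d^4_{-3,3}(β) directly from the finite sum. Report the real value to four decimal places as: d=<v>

d^4_{-3,3}(β=1.7438) via Wigner's sum:
With c≡cos(β/2)=0.643373 and s≡sin(β/2)=0.765553, N=[1·5040·5040·1]^{1/2}=5040.000000
k: max(0,(3)−(-3))=6 … min(4+(3),4−(-3))=7
  k=6: (−1)^0·5040.0000/(720)·0.6434^2·0.7656^6 = +0.583277
  k=7: (−1)^1·5040.0000/(5040)·0.6434^0·0.7656^8 = -0.117978
d^4_{-3,3}(1.7438) = +0.583277 -0.117978 = +0.465299

d=0.4653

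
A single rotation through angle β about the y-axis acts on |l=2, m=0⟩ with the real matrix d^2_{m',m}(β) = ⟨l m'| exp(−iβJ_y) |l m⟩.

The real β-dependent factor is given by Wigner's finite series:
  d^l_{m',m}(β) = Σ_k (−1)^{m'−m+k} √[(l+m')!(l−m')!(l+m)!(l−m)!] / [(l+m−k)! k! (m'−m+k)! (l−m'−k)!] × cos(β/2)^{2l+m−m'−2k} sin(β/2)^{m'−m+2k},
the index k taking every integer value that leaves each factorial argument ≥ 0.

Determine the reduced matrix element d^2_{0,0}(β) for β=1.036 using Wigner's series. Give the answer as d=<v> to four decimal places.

d^2_{0,0}(β=1.036) via Wigner's sum:
With c≡cos(β/2)=0.868811 and s≡sin(β/2)=0.495144, N=[2·2·2·2]^{1/2}=4.000000
k∈{0,1,2} keeps every argument non-negative
  k=0: (−1)^0·4.0000/(4)·0.8688^4·0.4951^0 = +0.569773
  k=1: (−1)^1·4.0000/(1)·0.8688^2·0.4951^2 = -0.740241
  k=2: (−1)^2·4.0000/(4)·0.8688^0·0.4951^4 = +0.060107
d^2_{0,0}(1.036) = +0.569773 -0.740241 +0.060107 = -0.110361

d=-0.1104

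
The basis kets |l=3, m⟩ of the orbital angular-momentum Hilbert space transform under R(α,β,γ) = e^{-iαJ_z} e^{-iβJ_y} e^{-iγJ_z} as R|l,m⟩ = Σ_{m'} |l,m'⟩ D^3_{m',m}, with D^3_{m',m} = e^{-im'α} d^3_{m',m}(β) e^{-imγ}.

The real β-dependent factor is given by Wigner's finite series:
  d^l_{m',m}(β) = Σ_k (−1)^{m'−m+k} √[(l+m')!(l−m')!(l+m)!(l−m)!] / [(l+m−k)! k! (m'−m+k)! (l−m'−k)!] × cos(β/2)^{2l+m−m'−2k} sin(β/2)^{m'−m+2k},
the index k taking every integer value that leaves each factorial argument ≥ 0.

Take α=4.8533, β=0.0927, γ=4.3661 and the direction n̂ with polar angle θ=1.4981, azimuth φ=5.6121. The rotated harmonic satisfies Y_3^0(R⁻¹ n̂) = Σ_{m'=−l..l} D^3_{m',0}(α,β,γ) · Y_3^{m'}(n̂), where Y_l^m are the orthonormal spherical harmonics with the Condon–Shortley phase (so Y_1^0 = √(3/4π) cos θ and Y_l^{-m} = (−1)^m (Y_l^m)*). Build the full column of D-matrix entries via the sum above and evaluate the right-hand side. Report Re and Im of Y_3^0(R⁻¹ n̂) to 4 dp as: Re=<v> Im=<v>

Re=-0.1509 Im=0.0000

Need the full column D^3_{m',0} for m'=−3..3 at α=4.8533, β=0.0927, γ=4.3661.
cos(β/2)=0.998926, sin(β/2)=0.046333
d^3_{-3,0}: single k=3 term ⇒ +0.000443;  D = -0.000182+0.000404i
d^3_{-2,0}: k∈[2..3] ⇒ +0.011708 -0.000025 = +0.011683;  D = -0.011222-0.003249i
d^3_{-1,0}: k∈[1..3] ⇒ +0.159644 -0.001030 +0.000001 = +0.158614;  D = +0.022277-0.157042i
d^3_{0,0}: k∈[0..3] ⇒ +0.993573 -0.019238 +0.000041 -0.000000 = +0.974377;  D = +0.974377+0.000000i
d^3_{1,0}: k∈[0..2] ⇒ -0.159644 +0.001030 -0.000001 = -0.158614;  D = -0.022277-0.157042i
d^3_{2,0}: k∈[0..1] ⇒ +0.011708 -0.000025 = +0.011683;  D = -0.011222+0.003249i
d^3_{3,0}: single k=0 term ⇒ -0.000443;  D = +0.000182+0.000404i
Y_3^{m'}(θ=1.4981,φ=5.6121) and Σ D·Y over m':
  (-0.0002+0.0004i)·(-0.1772+0.3741i)  (-0.0112-0.0032i)·(+0.0167+0.0719i)  (+0.0223-0.1570i)·(-0.2458-0.1951i)  (+0.9744+0.0000i)·(-0.0806+0.0000i)  (-0.0223-0.1570i)·(+0.2458-0.1951i)  (-0.0112+0.0032i)·(+0.0167-0.0719i)  (+0.0002+0.0004i)·(+0.1772+0.3741i)
Y_3^0(R⁻¹ n̂) = -0.150923-0.000000i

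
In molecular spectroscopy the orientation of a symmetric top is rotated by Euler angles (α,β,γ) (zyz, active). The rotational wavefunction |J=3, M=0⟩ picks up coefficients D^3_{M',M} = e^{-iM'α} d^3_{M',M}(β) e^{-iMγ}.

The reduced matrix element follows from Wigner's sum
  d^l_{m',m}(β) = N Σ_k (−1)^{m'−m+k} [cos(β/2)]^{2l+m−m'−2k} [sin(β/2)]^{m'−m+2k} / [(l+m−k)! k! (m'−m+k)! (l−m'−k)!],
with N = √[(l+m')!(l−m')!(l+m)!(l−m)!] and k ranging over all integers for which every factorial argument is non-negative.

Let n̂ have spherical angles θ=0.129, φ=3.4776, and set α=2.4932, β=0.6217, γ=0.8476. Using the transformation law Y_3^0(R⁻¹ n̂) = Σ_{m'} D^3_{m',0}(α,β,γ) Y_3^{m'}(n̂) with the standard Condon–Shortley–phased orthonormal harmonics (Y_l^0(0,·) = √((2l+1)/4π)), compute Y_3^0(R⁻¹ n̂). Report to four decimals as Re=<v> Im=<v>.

Re=0.1873 Im=0.0000

Need the full column D^3_{m',0} for m'=−3..3 at α=2.4932, β=0.6217, γ=0.8476.
cos(β/2)=0.952074, sin(β/2)=0.305868
d^3_{-3,0}: single k=3 term ⇒ +0.110441;  D = +0.040388+0.102791i
d^3_{-2,0}: k∈[2..3] ⇒ +0.421028 -0.043455 = +0.377574;  D = +0.102170-0.363488i
d^3_{-1,0}: k∈[1..3] ⇒ +0.828854 -0.256641 +0.008829 = +0.581042;  D = -0.463123+0.350895i
d^3_{0,0}: k∈[0..3] ⇒ +0.744773 -0.691820 +0.071404 -0.000819 = +0.123538;  D = +0.123538+0.000000i
d^3_{1,0}: k∈[0..2] ⇒ -0.828854 +0.256641 -0.008829 = -0.581042;  D = +0.463123+0.350895i
d^3_{2,0}: k∈[0..1] ⇒ +0.421028 -0.043455 = +0.377574;  D = +0.102170+0.363488i
d^3_{3,0}: single k=0 term ⇒ -0.110441;  D = -0.040388+0.102791i
Y_3^{m'}(θ=0.129,φ=3.4776) and Σ D·Y over m':
  (+0.0404+0.1028i)·(-0.0005+0.0008i)  (+0.1022-0.3635i)·(+0.0131-0.0104i)  (-0.4631+0.3509i)·(-0.1538+0.0537i)  (+0.1235+0.0000i)·(+0.7095+0.0000i)  (+0.4631+0.3509i)·(+0.1538+0.0537i)  (+0.1022+0.3635i)·(+0.0131+0.0104i)  (-0.0404+0.1028i)·(+0.0005+0.0008i)
Y_3^0(R⁻¹ n̂) = +0.187279+0.000000i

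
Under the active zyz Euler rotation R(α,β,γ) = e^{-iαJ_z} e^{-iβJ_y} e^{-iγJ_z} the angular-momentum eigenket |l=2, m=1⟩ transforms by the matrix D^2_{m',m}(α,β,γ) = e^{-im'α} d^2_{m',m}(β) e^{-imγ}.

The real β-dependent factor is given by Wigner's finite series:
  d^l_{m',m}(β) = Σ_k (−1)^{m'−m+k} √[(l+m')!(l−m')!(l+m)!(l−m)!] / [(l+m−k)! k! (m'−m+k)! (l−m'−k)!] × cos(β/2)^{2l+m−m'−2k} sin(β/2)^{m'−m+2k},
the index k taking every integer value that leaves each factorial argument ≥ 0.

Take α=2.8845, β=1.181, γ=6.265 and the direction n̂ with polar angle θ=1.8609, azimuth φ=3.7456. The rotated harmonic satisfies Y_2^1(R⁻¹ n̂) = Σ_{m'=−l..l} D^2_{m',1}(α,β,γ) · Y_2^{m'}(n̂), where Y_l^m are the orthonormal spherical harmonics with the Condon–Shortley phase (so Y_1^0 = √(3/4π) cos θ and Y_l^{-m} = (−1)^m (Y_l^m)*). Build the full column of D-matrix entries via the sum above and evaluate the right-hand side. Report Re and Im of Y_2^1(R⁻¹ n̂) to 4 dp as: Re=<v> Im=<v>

Need the full column D^2_{m',1} for m'=−2..2 at α=2.8845, β=1.181, γ=6.265.
cos(β/2)=0.830662, sin(β/2)=0.556776
d^2_{-2,1}: single k=3 term ⇒ +0.286746;  D = +0.252191-0.136466i
d^2_{-1,1}: k∈[2..3] ⇒ +0.641700 -0.096100 = +0.545600;  D = -0.530103+0.129111i
d^2_{0,1}: k∈[1..2] ⇒ +0.781682 -0.351190 = +0.430492;  D = +0.430420+0.007828i
d^2_{1,1}: k∈[0..1] ⇒ +0.476100 -0.641700 = -0.165600;  D = +0.159365+0.045012i
d^2_{2,1}: single k=0 term ⇒ -0.638241;  D = -0.549912-0.323956i
Y_2^{m'}(θ=1.8609,φ=3.7456) and Σ D·Y over m':
  (+0.2522-0.1365i)·(+0.1259-0.3316i)  (-0.5301+0.1291i)·(+0.1743-0.1203i)  (+0.4304+0.0078i)·(-0.2380+0.0000i)  (+0.1594+0.0450i)·(-0.1743-0.1203i)  (-0.5499-0.3240i)·(+0.1259+0.3316i)
Y_2^1(R⁻¹ n̂) = -0.176956-0.266532i

Re=-0.1770 Im=-0.2665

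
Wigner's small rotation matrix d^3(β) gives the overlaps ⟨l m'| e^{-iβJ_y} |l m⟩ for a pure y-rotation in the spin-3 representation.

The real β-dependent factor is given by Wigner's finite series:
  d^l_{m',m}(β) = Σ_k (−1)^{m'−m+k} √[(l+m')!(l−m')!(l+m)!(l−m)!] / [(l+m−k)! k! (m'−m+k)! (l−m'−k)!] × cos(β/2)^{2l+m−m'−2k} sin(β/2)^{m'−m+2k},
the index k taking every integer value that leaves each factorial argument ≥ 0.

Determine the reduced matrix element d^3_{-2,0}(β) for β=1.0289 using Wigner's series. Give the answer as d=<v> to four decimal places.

d^3_{-2,0}(β=1.0289) via Wigner's sum:
c=cos(1.0289/2)=0.870563, s=sin(1.0289/2)=0.492056; N=√[1·120·6·6]=65.726707
k: max(0,(0)−(-2))=2 … min(3+(0),3−(-2))=3
  k=2: (−1)^0·65.7267/(12)·0.8706^4·0.4921^2 = +0.761714
  k=3: (−1)^1·65.7267/(12)·0.8706^2·0.4921^4 = -0.243344
d^3_{-2,0}(1.0289) = +0.761714 -0.243344 = +0.518370

d=0.5184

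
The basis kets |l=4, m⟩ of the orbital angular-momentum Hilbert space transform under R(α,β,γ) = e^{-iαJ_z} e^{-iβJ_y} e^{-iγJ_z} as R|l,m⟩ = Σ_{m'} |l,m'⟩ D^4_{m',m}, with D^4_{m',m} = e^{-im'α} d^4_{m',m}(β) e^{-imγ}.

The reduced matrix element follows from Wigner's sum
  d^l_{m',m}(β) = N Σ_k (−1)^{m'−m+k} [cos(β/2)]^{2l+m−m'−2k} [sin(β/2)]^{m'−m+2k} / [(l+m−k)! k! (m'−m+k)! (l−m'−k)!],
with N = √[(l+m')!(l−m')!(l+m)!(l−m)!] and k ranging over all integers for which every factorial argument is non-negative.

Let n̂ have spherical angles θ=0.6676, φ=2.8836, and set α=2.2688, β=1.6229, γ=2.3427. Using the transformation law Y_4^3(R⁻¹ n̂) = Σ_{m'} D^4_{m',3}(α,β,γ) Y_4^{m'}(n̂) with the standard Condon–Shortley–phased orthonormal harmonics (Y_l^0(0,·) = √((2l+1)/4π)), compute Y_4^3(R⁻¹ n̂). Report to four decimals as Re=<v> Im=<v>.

Need the full column D^4_{m',3} for m'=−4..4 at α=2.2688, β=1.6229, γ=2.3427.
cos(β/2)=0.688447, sin(β/2)=0.725286
d^4_{-4,3}: single k=7 term ⇒ +0.205580;  D = -0.094258+0.182698i
d^4_{-3,3}: k∈[6..7] ⇒ +0.482943 -0.076573 = +0.406370;  D = +0.396424-0.089356i
d^4_{-2,3}: k∈[5..6] ⇒ +0.735097 -0.271957 = +0.463140;  D = -0.368392-0.280689i
d^4_{-1,3}: k∈[4..5] ⇒ +0.822318 -0.547606 = +0.274712;  D = +0.012882+0.274410i
d^4_{0,3}: k∈[3..4] ⇒ +0.698146 -0.774860 = -0.076714;  D = -0.056396+0.052005i
d^4_{1,3}: k∈[2..3] ⇒ +0.444543 -0.822318 = -0.377775;  D = +0.374690+0.048178i
d^4_{2,3}: k∈[1..2] ⇒ +0.198916 -0.662320 = -0.463404;  D = -0.250117-0.390109i
d^4_{3,3}: k∈[0..1] ⇒ +0.050462 -0.392050 = -0.341588;  D = -0.101816+0.326061i
d^4_{4,3}: single k=0 term ⇒ -0.150366;  D = +0.138768-0.057909i
Y_4^{m'}(θ=0.6676,φ=2.8836) and Σ D·Y over m':
  (-0.0943+0.1827i)·(+0.0334+0.0558i)  (+0.3964-0.0894i)·(-0.1668-0.1630i)  (-0.3684-0.2807i)·(+0.3699+0.2098i)  (+0.0129+0.2744i)·(-0.2929-0.0773i)  (-0.0564+0.0520i)·(-0.2316+0.0000i)  (+0.3747+0.0482i)·(+0.2929-0.0773i)  (-0.2501-0.3901i)·(+0.3699-0.2098i)  (-0.1018+0.3261i)·(+0.1668-0.1630i)  (+0.1388-0.0579i)·(+0.0334-0.0558i)
Y_4^3(R⁻¹ n̂) = -0.164257-0.368807i

Re=-0.1643 Im=-0.3688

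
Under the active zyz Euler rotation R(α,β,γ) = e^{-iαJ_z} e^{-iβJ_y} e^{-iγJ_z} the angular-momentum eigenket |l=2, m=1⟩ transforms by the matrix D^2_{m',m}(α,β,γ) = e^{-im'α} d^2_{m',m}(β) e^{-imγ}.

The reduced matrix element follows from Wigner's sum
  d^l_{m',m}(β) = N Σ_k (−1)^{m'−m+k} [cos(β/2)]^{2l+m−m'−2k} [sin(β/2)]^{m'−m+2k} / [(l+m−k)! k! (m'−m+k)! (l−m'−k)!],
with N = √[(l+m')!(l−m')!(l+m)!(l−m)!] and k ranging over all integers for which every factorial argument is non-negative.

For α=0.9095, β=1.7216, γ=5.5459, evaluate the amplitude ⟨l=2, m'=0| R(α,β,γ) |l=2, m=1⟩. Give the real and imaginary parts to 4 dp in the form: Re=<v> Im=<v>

D^2_{0,1}(0.9095,1.7216,5.5459) = e^{-i·0·0.9095}·d^2_{0,1}(1.7216)·e^{-i·1·5.5459}. Compute d first:
With c≡cos(β/2)=0.651831 and s≡sin(β/2)=0.758364, N=[2·2·6·1]^{1/2}=4.898979
k∈{1,2} keeps every argument non-negative
  k=1: (−1)^0·4.8990/(2)·0.6518^3·0.7584^1 = +0.514468
  k=2: (−1)^1·4.8990/(2)·0.6518^1·0.7584^3 = -0.696377
d^2_{0,1}(1.7216) = +0.514468 -0.696377 = -0.181909
Attach z-rotation phases: D = e^{-i(0)(0.9095)}·(-0.181909)·e^{-i(1)(5.5459)} = -0.134666-0.122294i

Re=-0.1347 Im=-0.1223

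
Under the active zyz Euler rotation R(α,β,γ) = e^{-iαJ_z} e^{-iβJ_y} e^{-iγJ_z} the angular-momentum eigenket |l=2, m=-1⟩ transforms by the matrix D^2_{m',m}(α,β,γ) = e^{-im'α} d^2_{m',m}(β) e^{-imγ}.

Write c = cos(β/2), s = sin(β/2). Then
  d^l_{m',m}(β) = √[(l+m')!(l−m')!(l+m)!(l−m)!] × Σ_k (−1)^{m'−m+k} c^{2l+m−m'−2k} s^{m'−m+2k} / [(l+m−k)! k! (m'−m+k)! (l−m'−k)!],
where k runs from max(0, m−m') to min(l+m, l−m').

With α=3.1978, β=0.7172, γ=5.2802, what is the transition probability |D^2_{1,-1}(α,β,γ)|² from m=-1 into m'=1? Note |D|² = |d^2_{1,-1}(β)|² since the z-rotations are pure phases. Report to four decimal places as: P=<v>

Split into d^2_{1,-1}(β=0.7172) × two z-phases.
Half-angle: c=0.936389, s=0.350964. N=√(6·1·1·6)=6.000000
k: max(0,(-1)−(1))=0 … min(2+(-1),2−(1))=1
  k=0: (−1)^2·6.0000/(2)·0.9364^2·0.3510^2 = +0.324010
  k=1: (−1)^3·6.0000/(6)·0.9364^0·0.3510^4 = -0.015172
d^2_{1,-1}(0.7172) = +0.324010 -0.015172 = +0.308838
|D^2_{1,-1}|² = |d^2_{1,-1}(β)|² = (+0.308838)² = 0.095381 (the z-rotation phases have unit modulus)

P=0.0954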